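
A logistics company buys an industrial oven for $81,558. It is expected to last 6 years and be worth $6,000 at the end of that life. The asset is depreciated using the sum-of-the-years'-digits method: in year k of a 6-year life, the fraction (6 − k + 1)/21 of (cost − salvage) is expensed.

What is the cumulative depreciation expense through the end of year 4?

Depreciable base = $81,558 − $6,000 = $75,558.
Sum of the years' digits = 6+5+4+3+2+1 = 21.
Year 1: $75,558 × 6/21 = $21,588. Book value $59,970.
Year 2: $75,558 × 5/21 = $17,990. Book value $41,980.
Year 3: $75,558 × 4/21 = $14,392. Book value $27,588.
Year 4: $75,558 × 3/21 = $10,794. Book value $16,794.
Accumulated through year 4 = $81,558 − $16,794 = $64,764.

$64,764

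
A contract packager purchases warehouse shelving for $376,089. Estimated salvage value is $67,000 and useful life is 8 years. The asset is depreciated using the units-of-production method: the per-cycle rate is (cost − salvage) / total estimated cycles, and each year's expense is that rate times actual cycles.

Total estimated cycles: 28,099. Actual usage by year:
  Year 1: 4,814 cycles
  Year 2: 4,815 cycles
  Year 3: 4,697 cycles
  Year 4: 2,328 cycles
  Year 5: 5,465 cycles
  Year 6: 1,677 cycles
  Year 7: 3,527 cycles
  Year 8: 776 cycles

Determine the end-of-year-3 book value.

$218,503

Depreciable base = $376,089 − $67,000 = $309,089.
Rate = $309,089 / 28,099 cycles = $11 per cycle.
Year 1: 4,814 × $11 = $52,954. Book value $323,135.
Year 2: 4,815 × $11 = $52,965. Book value $270,170.
Year 3: 4,697 × $11 = $51,667. Book value $218,503.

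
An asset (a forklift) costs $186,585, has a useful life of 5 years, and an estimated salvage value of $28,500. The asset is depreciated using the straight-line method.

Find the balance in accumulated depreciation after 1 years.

Depreciable base = $186,585 − $28,500 = $158,085.
Annual expense = $158,085 / 5 = $31,617.
End of year 1: book value $154,968.
Accumulated through year 1 = $186,585 − $154,968 = $31,617.

$31,617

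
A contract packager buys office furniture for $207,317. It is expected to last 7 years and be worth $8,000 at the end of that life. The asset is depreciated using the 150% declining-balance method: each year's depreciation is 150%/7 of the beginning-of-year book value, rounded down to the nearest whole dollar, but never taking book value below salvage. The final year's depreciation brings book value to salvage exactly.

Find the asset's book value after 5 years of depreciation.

Depreciable base = $207,317 − $8,000 = $199,317.
Year 1: ⌊$207,317 × 150%/7⌋ = $44,425. Book value $162,892.
Year 2: ⌊$162,892 × 150%/7⌋ = $34,905. Book value $127,987.
Year 3: ⌊$127,987 × 150%/7⌋ = $27,425. Book value $100,562.
Year 4: ⌊$100,562 × 150%/7⌋ = $21,549. Book value $79,013.
Year 5: ⌊$79,013 × 150%/7⌋ = $16,931. Book value $62,082.

$62,082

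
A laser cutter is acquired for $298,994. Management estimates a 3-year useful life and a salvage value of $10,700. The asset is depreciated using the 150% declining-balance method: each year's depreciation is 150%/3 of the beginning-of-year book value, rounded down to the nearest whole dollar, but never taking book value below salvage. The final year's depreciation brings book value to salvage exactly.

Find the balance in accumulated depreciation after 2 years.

$224,245

Depreciable base = $298,994 − $10,700 = $288,294.
Year 1: ⌊$298,994 × 150%/3⌋ = $149,497. Book value $149,497.
Year 2: ⌊$149,497 × 150%/3⌋ = $74,748. Book value $74,749.
Accumulated through year 2 = $298,994 − $74,749 = $224,245.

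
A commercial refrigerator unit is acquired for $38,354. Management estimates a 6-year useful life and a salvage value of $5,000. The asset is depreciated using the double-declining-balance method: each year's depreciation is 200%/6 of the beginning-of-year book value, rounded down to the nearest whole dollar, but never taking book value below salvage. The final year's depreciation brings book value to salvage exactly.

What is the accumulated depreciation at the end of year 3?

Depreciable base = $38,354 − $5,000 = $33,354.
Year 1: ⌊$38,354 × 200%/6⌋ = $12,784. Book value $25,570.
Year 2: ⌊$25,570 × 200%/6⌋ = $8,523. Book value $17,047.
Year 3: ⌊$17,047 × 200%/6⌋ = $5,682. Book value $11,365.
Accumulated through year 3 = $38,354 − $11,365 = $26,989.

$26,989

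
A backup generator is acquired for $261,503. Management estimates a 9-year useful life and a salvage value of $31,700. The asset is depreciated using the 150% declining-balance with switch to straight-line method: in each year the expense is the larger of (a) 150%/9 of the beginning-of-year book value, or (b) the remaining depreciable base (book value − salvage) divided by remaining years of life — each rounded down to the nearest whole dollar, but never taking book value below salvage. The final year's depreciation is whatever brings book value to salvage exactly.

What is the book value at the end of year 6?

$86,746

Depreciable base = $261,503 − $31,700 = $229,803.
Year 1: DB = ⌊$261,503 × 150%/9⌋ = $43,583; SL = ⌊$229,803/9⌋ = $25,533 → take DB $43,583. Book value $217,920.
Year 2: DB = ⌊$217,920 × 150%/9⌋ = $36,320; SL = ⌊$186,220/8⌋ = $23,277 → take DB $36,320. Book value $181,600.
Year 3: DB = ⌊$181,600 × 150%/9⌋ = $30,266; SL = ⌊$149,900/7⌋ = $21,414 → take DB $30,266. Book value $151,334.
Year 4: DB = ⌊$151,334 × 150%/9⌋ = $25,222; SL = ⌊$119,634/6⌋ = $19,939 → take DB $25,222. Book value $126,112.
Year 5: DB = ⌊$126,112 × 150%/9⌋ = $21,018; SL = ⌊$94,412/5⌋ = $18,882 → take DB $21,018. Book value $105,094.
Year 6: DB = ⌊$105,094 × 150%/9⌋ = $17,515; SL = ⌊$73,394/4⌋ = $18,348 → take SL $18,348. Book value $86,746.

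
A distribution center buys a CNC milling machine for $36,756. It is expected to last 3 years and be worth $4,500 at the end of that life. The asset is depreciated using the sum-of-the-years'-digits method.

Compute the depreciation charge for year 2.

Depreciable base = $36,756 − $4,500 = $32,256.
Sum of the years' digits = 3+2+1 = 6.
Year 1: $32,256 × 3/6 = $16,128. Book value $20,628.
Year 2: $32,256 × 2/6 = $10,752. Book value $9,876.

$10,752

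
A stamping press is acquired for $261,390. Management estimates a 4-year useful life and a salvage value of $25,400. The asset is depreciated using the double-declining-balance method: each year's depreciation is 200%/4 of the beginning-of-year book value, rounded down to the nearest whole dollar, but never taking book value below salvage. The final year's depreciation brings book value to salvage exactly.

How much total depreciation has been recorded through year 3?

$228,716

Depreciable base = $261,390 − $25,400 = $235,990.
Year 1: ⌊$261,390 × 200%/4⌋ = $130,695. Book value $130,695.
Year 2: ⌊$130,695 × 200%/4⌋ = $65,347. Book value $65,348.
Year 3: ⌊$65,348 × 200%/4⌋ = $32,674. Book value $32,674.
Accumulated through year 3 = $261,390 − $32,674 = $228,716.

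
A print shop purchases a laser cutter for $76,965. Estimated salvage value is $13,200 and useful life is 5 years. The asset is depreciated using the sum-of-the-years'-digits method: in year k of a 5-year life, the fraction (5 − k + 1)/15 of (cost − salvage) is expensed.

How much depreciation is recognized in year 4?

Depreciable base = $76,965 − $13,200 = $63,765.
Sum of the years' digits = 5+4+3+2+1 = 15.
Year 1: $63,765 × 5/15 = $21,255. Book value $55,710.
Year 2: $63,765 × 4/15 = $17,004. Book value $38,706.
Year 3: $63,765 × 3/15 = $12,753. Book value $25,953.
Year 4: $63,765 × 2/15 = $8,502. Book value $17,451.

$8,502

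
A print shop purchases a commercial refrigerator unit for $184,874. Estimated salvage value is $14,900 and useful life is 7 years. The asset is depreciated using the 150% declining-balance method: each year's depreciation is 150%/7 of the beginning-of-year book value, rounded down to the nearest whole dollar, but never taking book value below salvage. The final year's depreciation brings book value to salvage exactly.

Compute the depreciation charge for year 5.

Depreciable base = $184,874 − $14,900 = $169,974.
Year 1: ⌊$184,874 × 150%/7⌋ = $39,615. Book value $145,259.
Year 2: ⌊$145,259 × 150%/7⌋ = $31,126. Book value $114,133.
Year 3: ⌊$114,133 × 150%/7⌋ = $24,457. Book value $89,676.
Year 4: ⌊$89,676 × 150%/7⌋ = $19,216. Book value $70,460.
Year 5: ⌊$70,460 × 150%/7⌋ = $15,098. Book value $55,362.

$15,098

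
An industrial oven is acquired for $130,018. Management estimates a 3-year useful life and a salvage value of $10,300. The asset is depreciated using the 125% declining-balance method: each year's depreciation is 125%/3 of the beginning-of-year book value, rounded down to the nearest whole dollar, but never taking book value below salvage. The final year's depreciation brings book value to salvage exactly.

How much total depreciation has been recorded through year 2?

Depreciable base = $130,018 − $10,300 = $119,718.
Year 1: ⌊$130,018 × 125%/3⌋ = $54,174. Book value $75,844.
Year 2: ⌊$75,844 × 125%/3⌋ = $31,601. Book value $44,243.
Accumulated through year 2 = $130,018 − $44,243 = $85,775.

$85,775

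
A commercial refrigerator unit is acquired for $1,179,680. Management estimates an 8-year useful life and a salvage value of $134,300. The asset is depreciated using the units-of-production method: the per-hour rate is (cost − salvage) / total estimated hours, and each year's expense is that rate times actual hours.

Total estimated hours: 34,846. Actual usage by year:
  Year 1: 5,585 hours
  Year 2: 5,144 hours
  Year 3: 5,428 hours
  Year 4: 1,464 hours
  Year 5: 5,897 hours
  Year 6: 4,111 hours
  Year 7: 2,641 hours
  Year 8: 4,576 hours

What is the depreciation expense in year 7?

Depreciable base = $1,179,680 − $134,300 = $1,045,380.
Rate = $1,045,380 / 34,846 hours = $30 per hour.
Year 1: 5,585 × $30 = $167,550. Book value $1,012,130.
Year 2: 5,144 × $30 = $154,320. Book value $857,810.
Year 3: 5,428 × $30 = $162,840. Book value $694,970.
Year 4: 1,464 × $30 = $43,920. Book value $651,050.
Year 5: 5,897 × $30 = $176,910. Book value $474,140.
Year 6: 4,111 × $30 = $123,330. Book value $350,810.
Year 7: 2,641 × $30 = $79,230. Book value $271,580.

$79,230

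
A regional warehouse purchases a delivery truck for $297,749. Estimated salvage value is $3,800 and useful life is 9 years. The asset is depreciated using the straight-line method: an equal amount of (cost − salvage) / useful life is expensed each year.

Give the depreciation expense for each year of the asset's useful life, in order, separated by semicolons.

Depreciable base = $297,749 − $3,800 = $293,949.
Annual expense = $293,949 / 9 = $32,661.
End of year 1: book value $265,088.
End of year 2: book value $232,427.
End of year 3: book value $199,766.
End of year 4: book value $167,105.
End of year 5: book value $134,444.
End of year 6: book value $101,783.
End of year 7: book value $69,122.
End of year 8: book value $36,461.
End of year 9: book value $3,800.

$32,661; $32,661; $32,661; $32,661; $32,661; $32,661; $32,661; $32,661; $32,661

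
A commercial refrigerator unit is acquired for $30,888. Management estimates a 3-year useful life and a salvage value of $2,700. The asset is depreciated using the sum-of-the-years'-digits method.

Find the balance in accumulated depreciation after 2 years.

$23,490

Depreciable base = $30,888 − $2,700 = $28,188.
Sum of the years' digits = 3+2+1 = 6.
Year 1: $28,188 × 3/6 = $14,094. Book value $16,794.
Year 2: $28,188 × 2/6 = $9,396. Book value $7,398.
Accumulated through year 2 = $30,888 − $7,398 = $23,490.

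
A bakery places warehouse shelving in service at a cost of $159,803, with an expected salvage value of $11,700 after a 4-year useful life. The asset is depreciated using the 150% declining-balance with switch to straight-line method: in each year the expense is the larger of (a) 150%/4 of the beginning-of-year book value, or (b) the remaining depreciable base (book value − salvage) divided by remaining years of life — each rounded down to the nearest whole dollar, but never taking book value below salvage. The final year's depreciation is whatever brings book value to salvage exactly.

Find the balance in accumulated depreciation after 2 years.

Depreciable base = $159,803 − $11,700 = $148,103.
Year 1: DB = ⌊$159,803 × 150%/4⌋ = $59,926; SL = ⌊$148,103/4⌋ = $37,025 → take DB $59,926. Book value $99,877.
Year 2: DB = ⌊$99,877 × 150%/4⌋ = $37,453; SL = ⌊$88,177/3⌋ = $29,392 → take DB $37,453. Book value $62,424.
Accumulated through year 2 = $159,803 − $62,424 = $97,379.

$97,379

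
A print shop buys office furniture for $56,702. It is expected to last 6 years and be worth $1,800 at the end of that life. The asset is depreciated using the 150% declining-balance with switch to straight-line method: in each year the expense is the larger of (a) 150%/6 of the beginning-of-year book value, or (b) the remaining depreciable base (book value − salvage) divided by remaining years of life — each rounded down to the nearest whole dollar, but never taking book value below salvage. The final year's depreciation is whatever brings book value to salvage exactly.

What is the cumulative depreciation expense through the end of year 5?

$47,528

Depreciable base = $56,702 − $1,800 = $54,902.
Year 1: DB = ⌊$56,702 × 150%/6⌋ = $14,175; SL = ⌊$54,902/6⌋ = $9,150 → take DB $14,175. Book value $42,527.
Year 2: DB = ⌊$42,527 × 150%/6⌋ = $10,631; SL = ⌊$40,727/5⌋ = $8,145 → take DB $10,631. Book value $31,896.
Year 3: DB = ⌊$31,896 × 150%/6⌋ = $7,974; SL = ⌊$30,096/4⌋ = $7,524 → take DB $7,974. Book value $23,922.
Year 4: DB = ⌊$23,922 × 150%/6⌋ = $5,980; SL = ⌊$22,122/3⌋ = $7,374 → take SL $7,374. Book value $16,548.
Year 5: DB = ⌊$16,548 × 150%/6⌋ = $4,137; SL = ⌊$14,748/2⌋ = $7,374 → take SL $7,374. Book value $9,174.
Accumulated through year 5 = $56,702 − $9,174 = $47,528.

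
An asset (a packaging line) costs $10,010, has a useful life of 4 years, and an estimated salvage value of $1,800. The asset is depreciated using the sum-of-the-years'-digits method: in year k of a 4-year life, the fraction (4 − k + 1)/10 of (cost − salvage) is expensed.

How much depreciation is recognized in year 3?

Depreciable base = $10,010 − $1,800 = $8,210.
Sum of the years' digits = 4+3+2+1 = 10.
Year 1: $8,210 × 4/10 = $3,284. Book value $6,726.
Year 2: $8,210 × 3/10 = $2,463. Book value $4,263.
Year 3: $8,210 × 2/10 = $1,642. Book value $2,621.

$1,642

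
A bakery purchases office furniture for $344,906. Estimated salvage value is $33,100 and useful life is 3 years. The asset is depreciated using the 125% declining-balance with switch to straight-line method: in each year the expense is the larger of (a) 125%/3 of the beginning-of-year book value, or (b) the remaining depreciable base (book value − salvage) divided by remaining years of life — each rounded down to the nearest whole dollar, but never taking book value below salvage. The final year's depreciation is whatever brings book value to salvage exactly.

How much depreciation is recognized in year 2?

Depreciable base = $344,906 − $33,100 = $311,806.
Year 1: DB = ⌊$344,906 × 125%/3⌋ = $143,710; SL = ⌊$311,806/3⌋ = $103,935 → take DB $143,710. Book value $201,196.
Year 2: DB = ⌊$201,196 × 125%/3⌋ = $83,831; SL = ⌊$168,096/2⌋ = $84,048 → take SL $84,048. Book value $117,148.

$84,048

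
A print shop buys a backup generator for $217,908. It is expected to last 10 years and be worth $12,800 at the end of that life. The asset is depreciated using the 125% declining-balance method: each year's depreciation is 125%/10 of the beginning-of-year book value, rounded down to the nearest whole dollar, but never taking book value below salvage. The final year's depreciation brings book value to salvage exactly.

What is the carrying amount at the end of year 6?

$97,798

Depreciable base = $217,908 − $12,800 = $205,108.
Year 1: ⌊$217,908 × 125%/10⌋ = $27,238. Book value $190,670.
Year 2: ⌊$190,670 × 125%/10⌋ = $23,833. Book value $166,837.
Year 3: ⌊$166,837 × 125%/10⌋ = $20,854. Book value $145,983.
Year 4: ⌊$145,983 × 125%/10⌋ = $18,247. Book value $127,736.
Year 5: ⌊$127,736 × 125%/10⌋ = $15,967. Book value $111,769.
Year 6: ⌊$111,769 × 125%/10⌋ = $13,971. Book value $97,798.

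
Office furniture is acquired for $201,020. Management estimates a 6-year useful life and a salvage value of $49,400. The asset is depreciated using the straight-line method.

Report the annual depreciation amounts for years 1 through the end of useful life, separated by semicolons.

$25,270; $25,270; $25,270; $25,270; $25,270; $25,270

Depreciable base = $201,020 − $49,400 = $151,620.
Annual expense = $151,620 / 6 = $25,270.
End of year 1: book value $175,750.
End of year 2: book value $150,480.
End of year 3: book value $125,210.
End of year 4: book value $99,940.
End of year 5: book value $74,670.
End of year 6: book value $49,400.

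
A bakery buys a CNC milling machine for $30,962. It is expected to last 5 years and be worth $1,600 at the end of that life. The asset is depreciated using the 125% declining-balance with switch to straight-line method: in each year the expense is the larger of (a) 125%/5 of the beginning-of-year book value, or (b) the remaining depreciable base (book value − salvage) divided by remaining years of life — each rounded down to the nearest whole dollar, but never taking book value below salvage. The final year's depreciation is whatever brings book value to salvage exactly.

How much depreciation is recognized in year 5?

$5,273

Depreciable base = $30,962 − $1,600 = $29,362.
Year 1: DB = ⌊$30,962 × 125%/5⌋ = $7,740; SL = ⌊$29,362/5⌋ = $5,872 → take DB $7,740. Book value $23,222.
Year 2: DB = ⌊$23,222 × 125%/5⌋ = $5,805; SL = ⌊$21,622/4⌋ = $5,405 → take DB $5,805. Book value $17,417.
Year 3: DB = ⌊$17,417 × 125%/5⌋ = $4,354; SL = ⌊$15,817/3⌋ = $5,272 → take SL $5,272. Book value $12,145.
Year 4: DB = ⌊$12,145 × 125%/5⌋ = $3,036; SL = ⌊$10,545/2⌋ = $5,272 → take SL $5,272. Book value $6,873.
Year 5 (final): $6,873 − $1,600 = $5,273. Book value $1,600.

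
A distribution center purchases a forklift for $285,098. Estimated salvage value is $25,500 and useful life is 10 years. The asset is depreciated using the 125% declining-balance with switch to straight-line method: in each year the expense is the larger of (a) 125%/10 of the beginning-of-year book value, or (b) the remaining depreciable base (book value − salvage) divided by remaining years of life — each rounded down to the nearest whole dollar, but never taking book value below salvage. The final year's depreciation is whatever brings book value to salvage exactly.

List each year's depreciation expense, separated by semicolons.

Depreciable base = $285,098 − $25,500 = $259,598.
Year 1: DB = ⌊$285,098 × 125%/10⌋ = $35,637; SL = ⌊$259,598/10⌋ = $25,959 → take DB $35,637. Book value $249,461.
Year 2: DB = ⌊$249,461 × 125%/10⌋ = $31,182; SL = ⌊$223,961/9⌋ = $24,884 → take DB $31,182. Book value $218,279.
Year 3: DB = ⌊$218,279 × 125%/10⌋ = $27,284; SL = ⌊$192,779/8⌋ = $24,097 → take DB $27,284. Book value $190,995.
Year 4: DB = ⌊$190,995 × 125%/10⌋ = $23,874; SL = ⌊$165,495/7⌋ = $23,642 → take DB $23,874. Book value $167,121.
Year 5: DB = ⌊$167,121 × 125%/10⌋ = $20,890; SL = ⌊$141,621/6⌋ = $23,603 → take SL $23,603. Book value $143,518.
Year 6: DB = ⌊$143,518 × 125%/10⌋ = $17,939; SL = ⌊$118,018/5⌋ = $23,603 → take SL $23,603. Book value $119,915.
Year 7: DB = ⌊$119,915 × 125%/10⌋ = $14,989; SL = ⌊$94,415/4⌋ = $23,603 → take SL $23,603. Book value $96,312.
Year 8: DB = ⌊$96,312 × 125%/10⌋ = $12,039; SL = ⌊$70,812/3⌋ = $23,604 → take SL $23,604. Book value $72,708.
Year 9: DB = ⌊$72,708 × 125%/10⌋ = $9,088; SL = ⌊$47,208/2⌋ = $23,604 → take SL $23,604. Book value $49,104.
Year 10 (final): $49,104 − $25,500 = $23,604. Book value $25,500.

$35,637; $31,182; $27,284; $23,874; $23,603; $23,603; $23,603; $23,604; $23,604; $23,604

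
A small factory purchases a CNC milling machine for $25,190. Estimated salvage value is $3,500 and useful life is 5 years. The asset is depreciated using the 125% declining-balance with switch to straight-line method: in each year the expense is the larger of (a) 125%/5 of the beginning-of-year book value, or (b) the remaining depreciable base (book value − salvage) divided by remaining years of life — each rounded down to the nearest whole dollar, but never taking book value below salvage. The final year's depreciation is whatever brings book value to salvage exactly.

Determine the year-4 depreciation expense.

$3,557

Depreciable base = $25,190 − $3,500 = $21,690.
Year 1: DB = ⌊$25,190 × 125%/5⌋ = $6,297; SL = ⌊$21,690/5⌋ = $4,338 → take DB $6,297. Book value $18,893.
Year 2: DB = ⌊$18,893 × 125%/5⌋ = $4,723; SL = ⌊$15,393/4⌋ = $3,848 → take DB $4,723. Book value $14,170.
Year 3: DB = ⌊$14,170 × 125%/5⌋ = $3,542; SL = ⌊$10,670/3⌋ = $3,556 → take SL $3,556. Book value $10,614.
Year 4: DB = ⌊$10,614 × 125%/5⌋ = $2,653; SL = ⌊$7,114/2⌋ = $3,557 → take SL $3,557. Book value $7,057.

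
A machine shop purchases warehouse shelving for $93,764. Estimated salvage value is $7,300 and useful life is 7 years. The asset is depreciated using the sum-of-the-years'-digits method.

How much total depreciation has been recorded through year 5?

$77,200

Depreciable base = $93,764 − $7,300 = $86,464.
Sum of the years' digits = 7+6+5+4+3+2+1 = 28.
Year 1: $86,464 × 7/28 = $21,616. Book value $72,148.
Year 2: $86,464 × 6/28 = $18,528. Book value $53,620.
Year 3: $86,464 × 5/28 = $15,440. Book value $38,180.
Year 4: $86,464 × 4/28 = $12,352. Book value $25,828.
Year 5: $86,464 × 3/28 = $9,264. Book value $16,564.
Accumulated through year 5 = $93,764 − $16,564 = $77,200.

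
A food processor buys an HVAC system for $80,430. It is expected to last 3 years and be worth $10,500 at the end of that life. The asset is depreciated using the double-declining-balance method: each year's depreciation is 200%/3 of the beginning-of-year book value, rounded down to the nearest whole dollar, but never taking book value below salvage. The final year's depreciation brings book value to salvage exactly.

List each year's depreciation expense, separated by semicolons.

$53,620; $16,310; $0

Depreciable base = $80,430 − $10,500 = $69,930.
Year 1: ⌊$80,430 × 200%/3⌋ = $53,620. Book value $26,810.
Year 2: ⌊$26,810 × 200%/3⌋ = $17,873, capped at $16,310. Book value $10,500.
Year 3 (final): $10,500 − $10,500 = $0. Book value $10,500.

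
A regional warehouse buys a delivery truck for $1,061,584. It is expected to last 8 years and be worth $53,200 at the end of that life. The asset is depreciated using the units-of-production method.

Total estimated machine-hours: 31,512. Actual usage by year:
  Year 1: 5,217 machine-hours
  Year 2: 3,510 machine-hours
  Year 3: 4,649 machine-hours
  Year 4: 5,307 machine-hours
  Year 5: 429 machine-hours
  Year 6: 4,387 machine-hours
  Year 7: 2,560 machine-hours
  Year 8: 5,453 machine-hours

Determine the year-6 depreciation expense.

$140,384

Depreciable base = $1,061,584 − $53,200 = $1,008,384.
Rate = $1,008,384 / 31,512 machine-hours = $32 per machine-hour.
Year 1: 5,217 × $32 = $166,944. Book value $894,640.
Year 2: 3,510 × $32 = $112,320. Book value $782,320.
Year 3: 4,649 × $32 = $148,768. Book value $633,552.
Year 4: 5,307 × $32 = $169,824. Book value $463,728.
Year 5: 429 × $32 = $13,728. Book value $450,000.
Year 6: 4,387 × $32 = $140,384. Book value $309,616.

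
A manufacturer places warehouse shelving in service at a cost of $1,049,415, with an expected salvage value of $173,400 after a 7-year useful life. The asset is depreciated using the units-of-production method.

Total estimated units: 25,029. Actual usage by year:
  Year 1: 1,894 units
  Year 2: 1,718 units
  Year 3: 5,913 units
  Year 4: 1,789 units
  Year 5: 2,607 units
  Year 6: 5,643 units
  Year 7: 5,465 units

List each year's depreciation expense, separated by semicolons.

Depreciable base = $1,049,415 − $173,400 = $876,015.
Rate = $876,015 / 25,029 units = $35 per unit.
Year 1: 1,894 × $35 = $66,290. Book value $983,125.
Year 2: 1,718 × $35 = $60,130. Book value $922,995.
Year 3: 5,913 × $35 = $206,955. Book value $716,040.
Year 4: 1,789 × $35 = $62,615. Book value $653,425.
Year 5: 2,607 × $35 = $91,245. Book value $562,180.
Year 6: 5,643 × $35 = $197,505. Book value $364,675.
Year 7: 5,465 × $35 = $191,275. Book value $173,400.

$66,290; $60,130; $206,955; $62,615; $91,245; $197,505; $191,275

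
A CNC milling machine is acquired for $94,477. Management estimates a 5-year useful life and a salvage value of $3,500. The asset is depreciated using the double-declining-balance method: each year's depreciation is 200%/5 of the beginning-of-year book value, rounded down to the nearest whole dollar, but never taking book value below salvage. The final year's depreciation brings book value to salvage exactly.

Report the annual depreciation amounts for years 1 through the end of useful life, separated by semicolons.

Depreciable base = $94,477 − $3,500 = $90,977.
Year 1: ⌊$94,477 × 200%/5⌋ = $37,790. Book value $56,687.
Year 2: ⌊$56,687 × 200%/5⌋ = $22,674. Book value $34,013.
Year 3: ⌊$34,013 × 200%/5⌋ = $13,605. Book value $20,408.
Year 4: ⌊$20,408 × 200%/5⌋ = $8,163. Book value $12,245.
Year 5 (final): $12,245 − $3,500 = $8,745. Book value $3,500.

$37,790; $22,674; $13,605; $8,163; $8,745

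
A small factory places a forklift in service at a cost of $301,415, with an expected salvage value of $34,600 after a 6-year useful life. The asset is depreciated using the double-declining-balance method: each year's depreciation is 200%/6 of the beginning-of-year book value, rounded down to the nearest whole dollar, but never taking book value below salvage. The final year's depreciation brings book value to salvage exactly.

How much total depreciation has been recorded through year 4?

Depreciable base = $301,415 − $34,600 = $266,815.
Year 1: ⌊$301,415 × 200%/6⌋ = $100,471. Book value $200,944.
Year 2: ⌊$200,944 × 200%/6⌋ = $66,981. Book value $133,963.
Year 3: ⌊$133,963 × 200%/6⌋ = $44,654. Book value $89,309.
Year 4: ⌊$89,309 × 200%/6⌋ = $29,769. Book value $59,540.
Accumulated through year 4 = $301,415 − $59,540 = $241,875.

$241,875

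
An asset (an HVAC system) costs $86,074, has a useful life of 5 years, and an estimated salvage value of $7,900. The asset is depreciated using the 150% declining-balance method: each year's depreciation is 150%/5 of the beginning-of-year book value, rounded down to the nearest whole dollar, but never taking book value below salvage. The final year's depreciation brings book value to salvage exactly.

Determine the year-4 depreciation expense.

Depreciable base = $86,074 − $7,900 = $78,174.
Year 1: ⌊$86,074 × 150%/5⌋ = $25,822. Book value $60,252.
Year 2: ⌊$60,252 × 150%/5⌋ = $18,075. Book value $42,177.
Year 3: ⌊$42,177 × 150%/5⌋ = $12,653. Book value $29,524.
Year 4: ⌊$29,524 × 150%/5⌋ = $8,857. Book value $20,667.

$8,857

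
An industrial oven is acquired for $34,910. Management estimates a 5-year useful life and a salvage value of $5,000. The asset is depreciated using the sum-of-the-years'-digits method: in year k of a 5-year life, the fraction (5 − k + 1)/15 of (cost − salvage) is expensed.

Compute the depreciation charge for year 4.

Depreciable base = $34,910 − $5,000 = $29,910.
Sum of the years' digits = 5+4+3+2+1 = 15.
Year 1: $29,910 × 5/15 = $9,970. Book value $24,940.
Year 2: $29,910 × 4/15 = $7,976. Book value $16,964.
Year 3: $29,910 × 3/15 = $5,982. Book value $10,982.
Year 4: $29,910 × 2/15 = $3,988. Book value $6,994.

$3,988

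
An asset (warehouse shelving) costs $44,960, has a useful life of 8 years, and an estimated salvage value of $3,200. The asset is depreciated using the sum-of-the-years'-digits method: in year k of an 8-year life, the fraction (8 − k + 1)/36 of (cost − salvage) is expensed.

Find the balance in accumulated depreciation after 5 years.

Depreciable base = $44,960 − $3,200 = $41,760.
Sum of the years' digits = 8+7+6+5+4+3+2+1 = 36.
Year 1: $41,760 × 8/36 = $9,280. Book value $35,680.
Year 2: $41,760 × 7/36 = $8,120. Book value $27,560.
Year 3: $41,760 × 6/36 = $6,960. Book value $20,600.
Year 4: $41,760 × 5/36 = $5,800. Book value $14,800.
Year 5: $41,760 × 4/36 = $4,640. Book value $10,160.
Accumulated through year 5 = $44,960 − $10,160 = $34,800.

$34,800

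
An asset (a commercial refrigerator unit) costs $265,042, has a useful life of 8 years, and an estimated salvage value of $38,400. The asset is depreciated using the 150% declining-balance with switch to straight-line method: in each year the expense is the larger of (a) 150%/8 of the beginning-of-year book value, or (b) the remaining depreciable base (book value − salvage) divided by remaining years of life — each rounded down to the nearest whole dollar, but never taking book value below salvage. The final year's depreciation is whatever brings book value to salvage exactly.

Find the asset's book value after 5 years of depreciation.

$93,852

Depreciable base = $265,042 − $38,400 = $226,642.
Year 1: DB = ⌊$265,042 × 150%/8⌋ = $49,695; SL = ⌊$226,642/8⌋ = $28,330 → take DB $49,695. Book value $215,347.
Year 2: DB = ⌊$215,347 × 150%/8⌋ = $40,377; SL = ⌊$176,947/7⌋ = $25,278 → take DB $40,377. Book value $174,970.
Year 3: DB = ⌊$174,970 × 150%/8⌋ = $32,806; SL = ⌊$136,570/6⌋ = $22,761 → take DB $32,806. Book value $142,164.
Year 4: DB = ⌊$142,164 × 150%/8⌋ = $26,655; SL = ⌊$103,764/5⌋ = $20,752 → take DB $26,655. Book value $115,509.
Year 5: DB = ⌊$115,509 × 150%/8⌋ = $21,657; SL = ⌊$77,109/4⌋ = $19,277 → take DB $21,657. Book value $93,852.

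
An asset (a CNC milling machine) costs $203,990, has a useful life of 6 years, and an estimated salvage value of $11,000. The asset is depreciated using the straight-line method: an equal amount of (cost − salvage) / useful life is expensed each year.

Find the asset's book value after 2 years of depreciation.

Depreciable base = $203,990 − $11,000 = $192,990.
Annual expense = $192,990 / 6 = $32,165.
End of year 1: book value $171,825.
End of year 2: book value $139,660.

$139,660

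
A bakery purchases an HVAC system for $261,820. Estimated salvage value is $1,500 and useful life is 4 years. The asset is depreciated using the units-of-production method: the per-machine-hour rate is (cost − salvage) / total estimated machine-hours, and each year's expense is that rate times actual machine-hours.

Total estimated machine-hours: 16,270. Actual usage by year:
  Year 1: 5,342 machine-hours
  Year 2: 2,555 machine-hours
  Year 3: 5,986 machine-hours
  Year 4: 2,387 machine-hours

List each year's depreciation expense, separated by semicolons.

$85,472; $40,880; $95,776; $38,192

Depreciable base = $261,820 − $1,500 = $260,320.
Rate = $260,320 / 16,270 machine-hours = $16 per machine-hour.
Year 1: 5,342 × $16 = $85,472. Book value $176,348.
Year 2: 2,555 × $16 = $40,880. Book value $135,468.
Year 3: 5,986 × $16 = $95,776. Book value $39,692.
Year 4: 2,387 × $16 = $38,192. Book value $1,500.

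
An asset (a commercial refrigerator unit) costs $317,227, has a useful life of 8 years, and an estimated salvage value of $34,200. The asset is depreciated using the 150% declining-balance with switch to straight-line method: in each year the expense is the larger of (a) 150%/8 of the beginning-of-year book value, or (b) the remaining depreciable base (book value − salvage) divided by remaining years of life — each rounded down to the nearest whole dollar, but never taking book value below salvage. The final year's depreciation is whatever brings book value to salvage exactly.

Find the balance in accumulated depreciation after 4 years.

Depreciable base = $317,227 − $34,200 = $283,027.
Year 1: DB = ⌊$317,227 × 150%/8⌋ = $59,480; SL = ⌊$283,027/8⌋ = $35,378 → take DB $59,480. Book value $257,747.
Year 2: DB = ⌊$257,747 × 150%/8⌋ = $48,327; SL = ⌊$223,547/7⌋ = $31,935 → take DB $48,327. Book value $209,420.
Year 3: DB = ⌊$209,420 × 150%/8⌋ = $39,266; SL = ⌊$175,220/6⌋ = $29,203 → take DB $39,266. Book value $170,154.
Year 4: DB = ⌊$170,154 × 150%/8⌋ = $31,903; SL = ⌊$135,954/5⌋ = $27,190 → take DB $31,903. Book value $138,251.
Accumulated through year 4 = $317,227 − $138,251 = $178,976.

$178,976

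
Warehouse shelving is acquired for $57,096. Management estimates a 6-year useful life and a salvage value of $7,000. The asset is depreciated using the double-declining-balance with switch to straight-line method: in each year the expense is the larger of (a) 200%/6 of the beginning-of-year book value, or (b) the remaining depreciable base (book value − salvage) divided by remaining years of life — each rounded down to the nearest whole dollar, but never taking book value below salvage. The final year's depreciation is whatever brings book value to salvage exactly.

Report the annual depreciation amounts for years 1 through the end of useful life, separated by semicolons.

Depreciable base = $57,096 − $7,000 = $50,096.
Year 1: DB = ⌊$57,096 × 200%/6⌋ = $19,032; SL = ⌊$50,096/6⌋ = $8,349 → take DB $19,032. Book value $38,064.
Year 2: DB = ⌊$38,064 × 200%/6⌋ = $12,688; SL = ⌊$31,064/5⌋ = $6,212 → take DB $12,688. Book value $25,376.
Year 3: DB = ⌊$25,376 × 200%/6⌋ = $8,458; SL = ⌊$18,376/4⌋ = $4,594 → take DB $8,458. Book value $16,918.
Year 4: DB = ⌊$16,918 × 200%/6⌋ = $5,639; SL = ⌊$9,918/3⌋ = $3,306 → take DB $5,639. Book value $11,279.
Year 5: DB = ⌊$11,279 × 200%/6⌋ = $3,759; SL = ⌊$4,279/2⌋ = $2,139 → take DB $3,759. Book value $7,520.
Year 6 (final): $7,520 − $7,000 = $520. Book value $7,000.

$19,032; $12,688; $8,458; $5,639; $3,759; $520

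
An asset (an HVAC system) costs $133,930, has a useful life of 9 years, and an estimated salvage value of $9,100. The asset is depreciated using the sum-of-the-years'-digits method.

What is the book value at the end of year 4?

Depreciable base = $133,930 − $9,100 = $124,830.
Sum of the years' digits = 9+8+7+6+5+4+3+2+1 = 45.
Year 1: $124,830 × 9/45 = $24,966. Book value $108,964.
Year 2: $124,830 × 8/45 = $22,192. Book value $86,772.
Year 3: $124,830 × 7/45 = $19,418. Book value $67,354.
Year 4: $124,830 × 6/45 = $16,644. Book value $50,710.

$50,710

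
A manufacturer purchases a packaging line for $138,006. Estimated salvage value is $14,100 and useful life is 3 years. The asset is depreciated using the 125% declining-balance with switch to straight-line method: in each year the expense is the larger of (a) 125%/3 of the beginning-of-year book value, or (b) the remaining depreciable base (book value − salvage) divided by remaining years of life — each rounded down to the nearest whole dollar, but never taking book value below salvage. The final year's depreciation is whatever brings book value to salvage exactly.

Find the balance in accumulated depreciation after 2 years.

$91,045

Depreciable base = $138,006 − $14,100 = $123,906.
Year 1: DB = ⌊$138,006 × 125%/3⌋ = $57,502; SL = ⌊$123,906/3⌋ = $41,302 → take DB $57,502. Book value $80,504.
Year 2: DB = ⌊$80,504 × 125%/3⌋ = $33,543; SL = ⌊$66,404/2⌋ = $33,202 → take DB $33,543. Book value $46,961.
Accumulated through year 2 = $138,006 − $46,961 = $91,045.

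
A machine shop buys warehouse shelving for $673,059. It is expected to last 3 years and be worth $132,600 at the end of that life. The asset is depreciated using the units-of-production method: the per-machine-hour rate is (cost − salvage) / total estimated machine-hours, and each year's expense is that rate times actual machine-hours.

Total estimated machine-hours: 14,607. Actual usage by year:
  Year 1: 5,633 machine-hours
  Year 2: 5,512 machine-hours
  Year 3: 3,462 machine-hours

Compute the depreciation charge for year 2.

Depreciable base = $673,059 − $132,600 = $540,459.
Rate = $540,459 / 14,607 machine-hours = $37 per machine-hour.
Year 1: 5,633 × $37 = $208,421. Book value $464,638.
Year 2: 5,512 × $37 = $203,944. Book value $260,694.

$203,944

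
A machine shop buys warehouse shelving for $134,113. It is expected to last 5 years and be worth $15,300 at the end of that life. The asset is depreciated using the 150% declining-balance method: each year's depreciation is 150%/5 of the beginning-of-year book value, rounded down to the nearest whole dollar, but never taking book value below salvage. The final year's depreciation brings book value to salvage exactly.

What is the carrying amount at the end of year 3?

$46,002

Depreciable base = $134,113 − $15,300 = $118,813.
Year 1: ⌊$134,113 × 150%/5⌋ = $40,233. Book value $93,880.
Year 2: ⌊$93,880 × 150%/5⌋ = $28,164. Book value $65,716.
Year 3: ⌊$65,716 × 150%/5⌋ = $19,714. Book value $46,002.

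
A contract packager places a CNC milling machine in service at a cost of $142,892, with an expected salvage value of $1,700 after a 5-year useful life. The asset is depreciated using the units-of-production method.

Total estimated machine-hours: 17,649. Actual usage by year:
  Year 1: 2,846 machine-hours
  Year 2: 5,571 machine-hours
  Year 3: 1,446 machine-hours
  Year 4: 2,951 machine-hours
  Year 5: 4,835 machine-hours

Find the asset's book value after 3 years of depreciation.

$63,988

Depreciable base = $142,892 − $1,700 = $141,192.
Rate = $141,192 / 17,649 machine-hours = $8 per machine-hour.
Year 1: 2,846 × $8 = $22,768. Book value $120,124.
Year 2: 5,571 × $8 = $44,568. Book value $75,556.
Year 3: 1,446 × $8 = $11,568. Book value $63,988.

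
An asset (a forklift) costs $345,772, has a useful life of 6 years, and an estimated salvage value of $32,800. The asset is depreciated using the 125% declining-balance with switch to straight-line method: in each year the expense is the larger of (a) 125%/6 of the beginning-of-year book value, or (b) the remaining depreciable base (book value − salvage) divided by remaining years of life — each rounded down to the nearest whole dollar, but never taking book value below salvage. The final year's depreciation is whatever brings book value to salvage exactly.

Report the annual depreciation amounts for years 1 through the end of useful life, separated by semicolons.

$72,035; $57,028; $45,977; $45,977; $45,977; $45,978

Depreciable base = $345,772 − $32,800 = $312,972.
Year 1: DB = ⌊$345,772 × 125%/6⌋ = $72,035; SL = ⌊$312,972/6⌋ = $52,162 → take DB $72,035. Book value $273,737.
Year 2: DB = ⌊$273,737 × 125%/6⌋ = $57,028; SL = ⌊$240,937/5⌋ = $48,187 → take DB $57,028. Book value $216,709.
Year 3: DB = ⌊$216,709 × 125%/6⌋ = $45,147; SL = ⌊$183,909/4⌋ = $45,977 → take SL $45,977. Book value $170,732.
Year 4: DB = ⌊$170,732 × 125%/6⌋ = $35,569; SL = ⌊$137,932/3⌋ = $45,977 → take SL $45,977. Book value $124,755.
Year 5: DB = ⌊$124,755 × 125%/6⌋ = $25,990; SL = ⌊$91,955/2⌋ = $45,977 → take SL $45,977. Book value $78,778.
Year 6 (final): $78,778 − $32,800 = $45,978. Book value $32,800.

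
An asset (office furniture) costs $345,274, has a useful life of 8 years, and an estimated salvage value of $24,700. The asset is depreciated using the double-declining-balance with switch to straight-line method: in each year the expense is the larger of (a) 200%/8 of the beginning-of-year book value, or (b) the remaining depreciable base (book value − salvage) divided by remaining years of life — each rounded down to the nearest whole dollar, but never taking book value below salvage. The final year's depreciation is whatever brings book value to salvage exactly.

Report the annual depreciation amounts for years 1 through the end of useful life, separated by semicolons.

$86,318; $64,739; $48,554; $36,415; $27,312; $20,484; $18,376; $18,376

Depreciable base = $345,274 − $24,700 = $320,574.
Year 1: DB = ⌊$345,274 × 200%/8⌋ = $86,318; SL = ⌊$320,574/8⌋ = $40,071 → take DB $86,318. Book value $258,956.
Year 2: DB = ⌊$258,956 × 200%/8⌋ = $64,739; SL = ⌊$234,256/7⌋ = $33,465 → take DB $64,739. Book value $194,217.
Year 3: DB = ⌊$194,217 × 200%/8⌋ = $48,554; SL = ⌊$169,517/6⌋ = $28,252 → take DB $48,554. Book value $145,663.
Year 4: DB = ⌊$145,663 × 200%/8⌋ = $36,415; SL = ⌊$120,963/5⌋ = $24,192 → take DB $36,415. Book value $109,248.
Year 5: DB = ⌊$109,248 × 200%/8⌋ = $27,312; SL = ⌊$84,548/4⌋ = $21,137 → take DB $27,312. Book value $81,936.
Year 6: DB = ⌊$81,936 × 200%/8⌋ = $20,484; SL = ⌊$57,236/3⌋ = $19,078 → take DB $20,484. Book value $61,452.
Year 7: DB = ⌊$61,452 × 200%/8⌋ = $15,363; SL = ⌊$36,752/2⌋ = $18,376 → take SL $18,376. Book value $43,076.
Year 8 (final): $43,076 − $24,700 = $18,376. Book value $24,700.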